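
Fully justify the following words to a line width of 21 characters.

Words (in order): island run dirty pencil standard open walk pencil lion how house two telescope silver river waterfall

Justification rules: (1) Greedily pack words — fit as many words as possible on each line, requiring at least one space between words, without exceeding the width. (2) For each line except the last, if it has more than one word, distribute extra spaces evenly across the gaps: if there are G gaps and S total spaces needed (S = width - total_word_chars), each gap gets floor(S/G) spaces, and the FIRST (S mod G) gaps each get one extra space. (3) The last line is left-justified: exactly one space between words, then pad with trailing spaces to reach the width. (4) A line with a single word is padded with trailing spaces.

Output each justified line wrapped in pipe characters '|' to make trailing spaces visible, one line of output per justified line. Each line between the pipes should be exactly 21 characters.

Answer: |island    run   dirty|
|pencil  standard open|
|walk  pencil lion how|
|house  two  telescope|
|silver          river|
|waterfall            |

Derivation:
Line 1: ['island', 'run', 'dirty'] (min_width=16, slack=5)
Line 2: ['pencil', 'standard', 'open'] (min_width=20, slack=1)
Line 3: ['walk', 'pencil', 'lion', 'how'] (min_width=20, slack=1)
Line 4: ['house', 'two', 'telescope'] (min_width=19, slack=2)
Line 5: ['silver', 'river'] (min_width=12, slack=9)
Line 6: ['waterfall'] (min_width=9, slack=12)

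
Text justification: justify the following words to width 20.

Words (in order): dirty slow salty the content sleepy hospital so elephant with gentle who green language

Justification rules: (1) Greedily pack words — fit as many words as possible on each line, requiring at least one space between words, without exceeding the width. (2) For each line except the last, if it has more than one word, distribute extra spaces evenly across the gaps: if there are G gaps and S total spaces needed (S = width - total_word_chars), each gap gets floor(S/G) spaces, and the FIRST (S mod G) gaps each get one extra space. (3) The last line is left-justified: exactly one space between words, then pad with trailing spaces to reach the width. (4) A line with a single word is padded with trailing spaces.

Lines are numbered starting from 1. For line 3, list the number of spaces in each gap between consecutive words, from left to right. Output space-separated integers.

Answer: 1 1

Derivation:
Line 1: ['dirty', 'slow', 'salty', 'the'] (min_width=20, slack=0)
Line 2: ['content', 'sleepy'] (min_width=14, slack=6)
Line 3: ['hospital', 'so', 'elephant'] (min_width=20, slack=0)
Line 4: ['with', 'gentle', 'who'] (min_width=15, slack=5)
Line 5: ['green', 'language'] (min_width=14, slack=6)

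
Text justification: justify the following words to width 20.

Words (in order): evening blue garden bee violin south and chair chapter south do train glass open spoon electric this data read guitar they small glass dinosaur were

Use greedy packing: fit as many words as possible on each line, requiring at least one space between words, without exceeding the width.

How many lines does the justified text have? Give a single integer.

Answer: 8

Derivation:
Line 1: ['evening', 'blue', 'garden'] (min_width=19, slack=1)
Line 2: ['bee', 'violin', 'south', 'and'] (min_width=20, slack=0)
Line 3: ['chair', 'chapter', 'south'] (min_width=19, slack=1)
Line 4: ['do', 'train', 'glass', 'open'] (min_width=19, slack=1)
Line 5: ['spoon', 'electric', 'this'] (min_width=19, slack=1)
Line 6: ['data', 'read', 'guitar'] (min_width=16, slack=4)
Line 7: ['they', 'small', 'glass'] (min_width=16, slack=4)
Line 8: ['dinosaur', 'were'] (min_width=13, slack=7)
Total lines: 8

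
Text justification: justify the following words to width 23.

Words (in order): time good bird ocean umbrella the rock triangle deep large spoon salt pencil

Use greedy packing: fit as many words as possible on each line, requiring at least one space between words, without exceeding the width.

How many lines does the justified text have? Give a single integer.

Line 1: ['time', 'good', 'bird', 'ocean'] (min_width=20, slack=3)
Line 2: ['umbrella', 'the', 'rock'] (min_width=17, slack=6)
Line 3: ['triangle', 'deep', 'large'] (min_width=19, slack=4)
Line 4: ['spoon', 'salt', 'pencil'] (min_width=17, slack=6)
Total lines: 4

Answer: 4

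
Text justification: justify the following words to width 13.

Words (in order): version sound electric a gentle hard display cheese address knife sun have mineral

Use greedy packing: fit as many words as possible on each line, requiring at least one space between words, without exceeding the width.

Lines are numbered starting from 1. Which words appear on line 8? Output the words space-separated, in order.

Answer: mineral

Derivation:
Line 1: ['version', 'sound'] (min_width=13, slack=0)
Line 2: ['electric', 'a'] (min_width=10, slack=3)
Line 3: ['gentle', 'hard'] (min_width=11, slack=2)
Line 4: ['display'] (min_width=7, slack=6)
Line 5: ['cheese'] (min_width=6, slack=7)
Line 6: ['address', 'knife'] (min_width=13, slack=0)
Line 7: ['sun', 'have'] (min_width=8, slack=5)
Line 8: ['mineral'] (min_width=7, slack=6)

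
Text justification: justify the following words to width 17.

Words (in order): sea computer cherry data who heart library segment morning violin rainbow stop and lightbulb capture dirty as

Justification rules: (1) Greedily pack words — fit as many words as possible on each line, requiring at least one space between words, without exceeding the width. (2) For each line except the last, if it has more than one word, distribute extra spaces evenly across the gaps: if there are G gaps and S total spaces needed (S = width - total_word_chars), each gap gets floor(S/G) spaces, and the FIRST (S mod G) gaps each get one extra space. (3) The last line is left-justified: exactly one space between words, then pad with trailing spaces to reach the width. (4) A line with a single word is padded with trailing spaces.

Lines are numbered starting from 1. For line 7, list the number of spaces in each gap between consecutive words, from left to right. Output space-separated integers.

Line 1: ['sea', 'computer'] (min_width=12, slack=5)
Line 2: ['cherry', 'data', 'who'] (min_width=15, slack=2)
Line 3: ['heart', 'library'] (min_width=13, slack=4)
Line 4: ['segment', 'morning'] (min_width=15, slack=2)
Line 5: ['violin', 'rainbow'] (min_width=14, slack=3)
Line 6: ['stop', 'and'] (min_width=8, slack=9)
Line 7: ['lightbulb', 'capture'] (min_width=17, slack=0)
Line 8: ['dirty', 'as'] (min_width=8, slack=9)

Answer: 1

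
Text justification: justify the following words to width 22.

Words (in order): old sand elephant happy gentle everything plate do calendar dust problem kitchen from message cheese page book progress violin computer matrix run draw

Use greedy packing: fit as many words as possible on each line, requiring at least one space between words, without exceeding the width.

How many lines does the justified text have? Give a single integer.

Line 1: ['old', 'sand', 'elephant'] (min_width=17, slack=5)
Line 2: ['happy', 'gentle'] (min_width=12, slack=10)
Line 3: ['everything', 'plate', 'do'] (min_width=19, slack=3)
Line 4: ['calendar', 'dust', 'problem'] (min_width=21, slack=1)
Line 5: ['kitchen', 'from', 'message'] (min_width=20, slack=2)
Line 6: ['cheese', 'page', 'book'] (min_width=16, slack=6)
Line 7: ['progress', 'violin'] (min_width=15, slack=7)
Line 8: ['computer', 'matrix', 'run'] (min_width=19, slack=3)
Line 9: ['draw'] (min_width=4, slack=18)
Total lines: 9

Answer: 9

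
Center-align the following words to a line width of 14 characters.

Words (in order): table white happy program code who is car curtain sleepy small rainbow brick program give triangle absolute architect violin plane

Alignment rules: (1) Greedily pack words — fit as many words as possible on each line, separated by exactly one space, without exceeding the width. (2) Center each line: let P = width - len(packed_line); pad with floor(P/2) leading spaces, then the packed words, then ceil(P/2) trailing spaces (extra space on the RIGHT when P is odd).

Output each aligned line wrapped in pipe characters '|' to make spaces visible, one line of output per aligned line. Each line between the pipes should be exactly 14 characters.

Answer: | table white  |
|happy program |
| code who is  |
| car curtain  |
| sleepy small |
|rainbow brick |
| program give |
|   triangle   |
|   absolute   |
|  architect   |
| violin plane |

Derivation:
Line 1: ['table', 'white'] (min_width=11, slack=3)
Line 2: ['happy', 'program'] (min_width=13, slack=1)
Line 3: ['code', 'who', 'is'] (min_width=11, slack=3)
Line 4: ['car', 'curtain'] (min_width=11, slack=3)
Line 5: ['sleepy', 'small'] (min_width=12, slack=2)
Line 6: ['rainbow', 'brick'] (min_width=13, slack=1)
Line 7: ['program', 'give'] (min_width=12, slack=2)
Line 8: ['triangle'] (min_width=8, slack=6)
Line 9: ['absolute'] (min_width=8, slack=6)
Line 10: ['architect'] (min_width=9, slack=5)
Line 11: ['violin', 'plane'] (min_width=12, slack=2)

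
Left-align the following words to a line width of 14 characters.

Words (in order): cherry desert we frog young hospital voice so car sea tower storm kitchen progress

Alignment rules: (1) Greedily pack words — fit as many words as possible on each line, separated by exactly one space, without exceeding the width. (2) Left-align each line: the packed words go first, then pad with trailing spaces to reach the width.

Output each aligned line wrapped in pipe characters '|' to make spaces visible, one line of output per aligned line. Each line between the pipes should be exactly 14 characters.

Answer: |cherry desert |
|we frog young |
|hospital voice|
|so car sea    |
|tower storm   |
|kitchen       |
|progress      |

Derivation:
Line 1: ['cherry', 'desert'] (min_width=13, slack=1)
Line 2: ['we', 'frog', 'young'] (min_width=13, slack=1)
Line 3: ['hospital', 'voice'] (min_width=14, slack=0)
Line 4: ['so', 'car', 'sea'] (min_width=10, slack=4)
Line 5: ['tower', 'storm'] (min_width=11, slack=3)
Line 6: ['kitchen'] (min_width=7, slack=7)
Line 7: ['progress'] (min_width=8, slack=6)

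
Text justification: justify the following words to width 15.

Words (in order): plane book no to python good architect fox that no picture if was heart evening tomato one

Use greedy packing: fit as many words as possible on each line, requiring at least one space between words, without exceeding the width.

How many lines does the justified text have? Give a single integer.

Line 1: ['plane', 'book', 'no'] (min_width=13, slack=2)
Line 2: ['to', 'python', 'good'] (min_width=14, slack=1)
Line 3: ['architect', 'fox'] (min_width=13, slack=2)
Line 4: ['that', 'no', 'picture'] (min_width=15, slack=0)
Line 5: ['if', 'was', 'heart'] (min_width=12, slack=3)
Line 6: ['evening', 'tomato'] (min_width=14, slack=1)
Line 7: ['one'] (min_width=3, slack=12)
Total lines: 7

Answer: 7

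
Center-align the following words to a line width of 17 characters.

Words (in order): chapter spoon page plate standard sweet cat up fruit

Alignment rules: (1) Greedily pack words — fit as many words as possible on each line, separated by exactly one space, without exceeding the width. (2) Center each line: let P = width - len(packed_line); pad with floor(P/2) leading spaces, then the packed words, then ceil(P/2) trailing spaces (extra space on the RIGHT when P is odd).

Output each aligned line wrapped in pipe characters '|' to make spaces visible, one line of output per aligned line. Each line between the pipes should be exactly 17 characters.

Answer: |  chapter spoon  |
|   page plate    |
| standard sweet  |
|  cat up fruit   |

Derivation:
Line 1: ['chapter', 'spoon'] (min_width=13, slack=4)
Line 2: ['page', 'plate'] (min_width=10, slack=7)
Line 3: ['standard', 'sweet'] (min_width=14, slack=3)
Line 4: ['cat', 'up', 'fruit'] (min_width=12, slack=5)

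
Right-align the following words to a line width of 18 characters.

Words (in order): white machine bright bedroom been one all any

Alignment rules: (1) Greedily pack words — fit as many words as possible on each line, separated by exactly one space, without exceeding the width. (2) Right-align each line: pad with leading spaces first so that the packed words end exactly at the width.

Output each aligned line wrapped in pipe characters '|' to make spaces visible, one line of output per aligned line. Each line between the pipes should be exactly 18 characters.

Line 1: ['white', 'machine'] (min_width=13, slack=5)
Line 2: ['bright', 'bedroom'] (min_width=14, slack=4)
Line 3: ['been', 'one', 'all', 'any'] (min_width=16, slack=2)

Answer: |     white machine|
|    bright bedroom|
|  been one all any|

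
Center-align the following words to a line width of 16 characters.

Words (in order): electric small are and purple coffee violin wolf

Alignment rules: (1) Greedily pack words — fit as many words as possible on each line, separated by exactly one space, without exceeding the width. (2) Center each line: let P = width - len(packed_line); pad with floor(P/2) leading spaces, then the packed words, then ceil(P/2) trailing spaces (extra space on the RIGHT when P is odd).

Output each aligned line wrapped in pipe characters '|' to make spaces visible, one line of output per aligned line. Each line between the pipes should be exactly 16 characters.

Answer: | electric small |
| are and purple |
| coffee violin  |
|      wolf      |

Derivation:
Line 1: ['electric', 'small'] (min_width=14, slack=2)
Line 2: ['are', 'and', 'purple'] (min_width=14, slack=2)
Line 3: ['coffee', 'violin'] (min_width=13, slack=3)
Line 4: ['wolf'] (min_width=4, slack=12)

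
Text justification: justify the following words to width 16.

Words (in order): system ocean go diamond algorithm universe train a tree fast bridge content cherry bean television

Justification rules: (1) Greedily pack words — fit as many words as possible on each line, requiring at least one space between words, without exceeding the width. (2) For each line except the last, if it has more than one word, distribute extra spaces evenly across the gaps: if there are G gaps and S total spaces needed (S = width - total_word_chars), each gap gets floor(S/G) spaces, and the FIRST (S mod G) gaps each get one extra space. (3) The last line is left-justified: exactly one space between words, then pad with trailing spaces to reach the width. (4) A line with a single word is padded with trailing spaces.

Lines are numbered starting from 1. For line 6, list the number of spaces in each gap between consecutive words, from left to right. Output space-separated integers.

Line 1: ['system', 'ocean', 'go'] (min_width=15, slack=1)
Line 2: ['diamond'] (min_width=7, slack=9)
Line 3: ['algorithm'] (min_width=9, slack=7)
Line 4: ['universe', 'train', 'a'] (min_width=16, slack=0)
Line 5: ['tree', 'fast', 'bridge'] (min_width=16, slack=0)
Line 6: ['content', 'cherry'] (min_width=14, slack=2)
Line 7: ['bean', 'television'] (min_width=15, slack=1)

Answer: 3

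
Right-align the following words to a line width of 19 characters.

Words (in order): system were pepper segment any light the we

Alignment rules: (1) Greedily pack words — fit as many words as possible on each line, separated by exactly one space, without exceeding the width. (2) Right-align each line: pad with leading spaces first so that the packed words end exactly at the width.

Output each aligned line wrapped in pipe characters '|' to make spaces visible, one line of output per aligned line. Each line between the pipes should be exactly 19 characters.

Answer: | system were pepper|
|  segment any light|
|             the we|

Derivation:
Line 1: ['system', 'were', 'pepper'] (min_width=18, slack=1)
Line 2: ['segment', 'any', 'light'] (min_width=17, slack=2)
Line 3: ['the', 'we'] (min_width=6, slack=13)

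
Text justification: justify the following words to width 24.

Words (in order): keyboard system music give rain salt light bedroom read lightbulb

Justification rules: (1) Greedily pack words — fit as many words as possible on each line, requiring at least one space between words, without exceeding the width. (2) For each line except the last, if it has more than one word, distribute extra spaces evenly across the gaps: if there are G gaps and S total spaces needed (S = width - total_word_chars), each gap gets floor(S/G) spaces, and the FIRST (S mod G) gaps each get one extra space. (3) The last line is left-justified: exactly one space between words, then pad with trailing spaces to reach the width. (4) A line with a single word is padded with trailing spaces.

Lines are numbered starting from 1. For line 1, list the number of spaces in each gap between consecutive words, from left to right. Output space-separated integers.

Answer: 3 2

Derivation:
Line 1: ['keyboard', 'system', 'music'] (min_width=21, slack=3)
Line 2: ['give', 'rain', 'salt', 'light'] (min_width=20, slack=4)
Line 3: ['bedroom', 'read', 'lightbulb'] (min_width=22, slack=2)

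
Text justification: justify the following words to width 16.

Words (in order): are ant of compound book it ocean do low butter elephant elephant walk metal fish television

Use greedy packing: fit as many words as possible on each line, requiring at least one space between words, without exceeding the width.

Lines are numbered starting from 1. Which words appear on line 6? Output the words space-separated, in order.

Answer: metal fish

Derivation:
Line 1: ['are', 'ant', 'of'] (min_width=10, slack=6)
Line 2: ['compound', 'book', 'it'] (min_width=16, slack=0)
Line 3: ['ocean', 'do', 'low'] (min_width=12, slack=4)
Line 4: ['butter', 'elephant'] (min_width=15, slack=1)
Line 5: ['elephant', 'walk'] (min_width=13, slack=3)
Line 6: ['metal', 'fish'] (min_width=10, slack=6)
Line 7: ['television'] (min_width=10, slack=6)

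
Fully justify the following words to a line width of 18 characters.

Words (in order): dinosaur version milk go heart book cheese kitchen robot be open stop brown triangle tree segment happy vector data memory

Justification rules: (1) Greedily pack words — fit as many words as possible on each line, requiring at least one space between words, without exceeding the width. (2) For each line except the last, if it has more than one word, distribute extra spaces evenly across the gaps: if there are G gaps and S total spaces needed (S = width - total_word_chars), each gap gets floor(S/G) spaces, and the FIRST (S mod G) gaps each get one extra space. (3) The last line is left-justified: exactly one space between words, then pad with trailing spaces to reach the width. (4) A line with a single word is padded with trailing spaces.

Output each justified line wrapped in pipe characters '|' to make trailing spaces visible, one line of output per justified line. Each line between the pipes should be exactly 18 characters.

Line 1: ['dinosaur', 'version'] (min_width=16, slack=2)
Line 2: ['milk', 'go', 'heart', 'book'] (min_width=18, slack=0)
Line 3: ['cheese', 'kitchen'] (min_width=14, slack=4)
Line 4: ['robot', 'be', 'open', 'stop'] (min_width=18, slack=0)
Line 5: ['brown', 'triangle'] (min_width=14, slack=4)
Line 6: ['tree', 'segment', 'happy'] (min_width=18, slack=0)
Line 7: ['vector', 'data', 'memory'] (min_width=18, slack=0)

Answer: |dinosaur   version|
|milk go heart book|
|cheese     kitchen|
|robot be open stop|
|brown     triangle|
|tree segment happy|
|vector data memory|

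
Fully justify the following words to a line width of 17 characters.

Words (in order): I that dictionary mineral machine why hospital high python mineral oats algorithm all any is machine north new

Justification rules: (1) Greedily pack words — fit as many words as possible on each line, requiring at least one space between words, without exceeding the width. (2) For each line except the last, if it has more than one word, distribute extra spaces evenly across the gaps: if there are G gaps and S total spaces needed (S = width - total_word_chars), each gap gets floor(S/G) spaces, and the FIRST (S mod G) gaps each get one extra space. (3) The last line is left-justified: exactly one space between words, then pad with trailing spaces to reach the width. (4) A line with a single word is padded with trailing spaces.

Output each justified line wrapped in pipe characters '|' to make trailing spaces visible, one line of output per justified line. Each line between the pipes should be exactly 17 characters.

Line 1: ['I', 'that', 'dictionary'] (min_width=17, slack=0)
Line 2: ['mineral', 'machine'] (min_width=15, slack=2)
Line 3: ['why', 'hospital', 'high'] (min_width=17, slack=0)
Line 4: ['python', 'mineral'] (min_width=14, slack=3)
Line 5: ['oats', 'algorithm'] (min_width=14, slack=3)
Line 6: ['all', 'any', 'is'] (min_width=10, slack=7)
Line 7: ['machine', 'north', 'new'] (min_width=17, slack=0)

Answer: |I that dictionary|
|mineral   machine|
|why hospital high|
|python    mineral|
|oats    algorithm|
|all     any    is|
|machine north new|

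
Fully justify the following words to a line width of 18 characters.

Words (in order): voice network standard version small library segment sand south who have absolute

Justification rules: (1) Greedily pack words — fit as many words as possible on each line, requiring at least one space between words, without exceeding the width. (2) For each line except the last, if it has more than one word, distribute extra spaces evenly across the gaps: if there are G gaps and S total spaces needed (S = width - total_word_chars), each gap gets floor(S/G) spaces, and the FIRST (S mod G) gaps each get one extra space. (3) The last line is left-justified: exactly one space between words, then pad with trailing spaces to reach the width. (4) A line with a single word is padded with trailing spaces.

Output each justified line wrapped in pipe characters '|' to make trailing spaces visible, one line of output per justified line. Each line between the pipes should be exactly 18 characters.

Answer: |voice      network|
|standard   version|
|small      library|
|segment sand south|
|who have absolute |

Derivation:
Line 1: ['voice', 'network'] (min_width=13, slack=5)
Line 2: ['standard', 'version'] (min_width=16, slack=2)
Line 3: ['small', 'library'] (min_width=13, slack=5)
Line 4: ['segment', 'sand', 'south'] (min_width=18, slack=0)
Line 5: ['who', 'have', 'absolute'] (min_width=17, slack=1)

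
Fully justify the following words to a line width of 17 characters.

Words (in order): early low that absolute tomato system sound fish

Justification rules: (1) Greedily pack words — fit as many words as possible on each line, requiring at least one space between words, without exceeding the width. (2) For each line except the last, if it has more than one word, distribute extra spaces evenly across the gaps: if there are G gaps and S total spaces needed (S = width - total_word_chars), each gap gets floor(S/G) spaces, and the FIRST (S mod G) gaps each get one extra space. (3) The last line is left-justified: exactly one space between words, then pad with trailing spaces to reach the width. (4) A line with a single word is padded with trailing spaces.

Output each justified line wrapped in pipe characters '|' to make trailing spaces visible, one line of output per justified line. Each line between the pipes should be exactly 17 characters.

Line 1: ['early', 'low', 'that'] (min_width=14, slack=3)
Line 2: ['absolute', 'tomato'] (min_width=15, slack=2)
Line 3: ['system', 'sound', 'fish'] (min_width=17, slack=0)

Answer: |early   low  that|
|absolute   tomato|
|system sound fish|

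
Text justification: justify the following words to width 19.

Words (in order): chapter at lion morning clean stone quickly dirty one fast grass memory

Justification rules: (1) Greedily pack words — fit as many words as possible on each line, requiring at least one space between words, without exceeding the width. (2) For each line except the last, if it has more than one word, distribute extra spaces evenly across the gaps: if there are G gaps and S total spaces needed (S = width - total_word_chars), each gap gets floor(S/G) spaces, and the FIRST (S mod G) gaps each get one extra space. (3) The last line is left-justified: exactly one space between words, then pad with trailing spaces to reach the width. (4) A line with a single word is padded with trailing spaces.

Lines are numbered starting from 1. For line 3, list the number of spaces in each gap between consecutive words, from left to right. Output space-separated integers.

Answer: 2 2

Derivation:
Line 1: ['chapter', 'at', 'lion'] (min_width=15, slack=4)
Line 2: ['morning', 'clean', 'stone'] (min_width=19, slack=0)
Line 3: ['quickly', 'dirty', 'one'] (min_width=17, slack=2)
Line 4: ['fast', 'grass', 'memory'] (min_width=17, slack=2)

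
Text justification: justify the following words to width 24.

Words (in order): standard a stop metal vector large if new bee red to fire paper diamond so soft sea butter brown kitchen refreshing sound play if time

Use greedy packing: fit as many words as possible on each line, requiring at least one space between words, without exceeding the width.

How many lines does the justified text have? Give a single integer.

Answer: 7

Derivation:
Line 1: ['standard', 'a', 'stop', 'metal'] (min_width=21, slack=3)
Line 2: ['vector', 'large', 'if', 'new', 'bee'] (min_width=23, slack=1)
Line 3: ['red', 'to', 'fire', 'paper'] (min_width=17, slack=7)
Line 4: ['diamond', 'so', 'soft', 'sea'] (min_width=19, slack=5)
Line 5: ['butter', 'brown', 'kitchen'] (min_width=20, slack=4)
Line 6: ['refreshing', 'sound', 'play', 'if'] (min_width=24, slack=0)
Line 7: ['time'] (min_width=4, slack=20)
Total lines: 7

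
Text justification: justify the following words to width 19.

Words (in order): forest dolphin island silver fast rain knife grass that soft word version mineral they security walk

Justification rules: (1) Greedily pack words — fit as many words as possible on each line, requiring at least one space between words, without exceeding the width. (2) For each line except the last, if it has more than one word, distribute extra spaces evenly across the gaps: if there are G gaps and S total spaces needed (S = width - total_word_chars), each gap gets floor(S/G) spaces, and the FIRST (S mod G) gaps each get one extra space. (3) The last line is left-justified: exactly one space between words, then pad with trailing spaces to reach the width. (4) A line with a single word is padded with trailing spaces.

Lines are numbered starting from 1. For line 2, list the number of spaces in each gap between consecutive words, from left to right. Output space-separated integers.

Answer: 2 1

Derivation:
Line 1: ['forest', 'dolphin'] (min_width=14, slack=5)
Line 2: ['island', 'silver', 'fast'] (min_width=18, slack=1)
Line 3: ['rain', 'knife', 'grass'] (min_width=16, slack=3)
Line 4: ['that', 'soft', 'word'] (min_width=14, slack=5)
Line 5: ['version', 'mineral'] (min_width=15, slack=4)
Line 6: ['they', 'security', 'walk'] (min_width=18, slack=1)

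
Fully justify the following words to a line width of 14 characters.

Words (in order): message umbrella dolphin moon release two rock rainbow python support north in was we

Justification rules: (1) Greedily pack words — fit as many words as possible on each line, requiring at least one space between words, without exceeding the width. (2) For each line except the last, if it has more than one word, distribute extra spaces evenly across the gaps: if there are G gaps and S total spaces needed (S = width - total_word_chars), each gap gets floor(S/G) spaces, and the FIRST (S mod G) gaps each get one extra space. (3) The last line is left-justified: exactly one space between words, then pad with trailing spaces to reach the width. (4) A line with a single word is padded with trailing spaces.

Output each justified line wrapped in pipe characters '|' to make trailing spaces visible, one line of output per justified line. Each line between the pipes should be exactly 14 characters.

Line 1: ['message'] (min_width=7, slack=7)
Line 2: ['umbrella'] (min_width=8, slack=6)
Line 3: ['dolphin', 'moon'] (min_width=12, slack=2)
Line 4: ['release', 'two'] (min_width=11, slack=3)
Line 5: ['rock', 'rainbow'] (min_width=12, slack=2)
Line 6: ['python', 'support'] (min_width=14, slack=0)
Line 7: ['north', 'in', 'was'] (min_width=12, slack=2)
Line 8: ['we'] (min_width=2, slack=12)

Answer: |message       |
|umbrella      |
|dolphin   moon|
|release    two|
|rock   rainbow|
|python support|
|north  in  was|
|we            |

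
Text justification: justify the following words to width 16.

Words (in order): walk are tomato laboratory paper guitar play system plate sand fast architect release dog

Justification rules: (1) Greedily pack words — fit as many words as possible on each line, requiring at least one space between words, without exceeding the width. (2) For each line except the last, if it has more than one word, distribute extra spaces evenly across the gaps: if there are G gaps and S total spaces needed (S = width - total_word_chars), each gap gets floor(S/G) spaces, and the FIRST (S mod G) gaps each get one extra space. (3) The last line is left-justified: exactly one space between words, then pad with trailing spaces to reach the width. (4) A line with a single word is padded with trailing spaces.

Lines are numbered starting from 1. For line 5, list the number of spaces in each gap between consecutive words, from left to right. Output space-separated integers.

Line 1: ['walk', 'are', 'tomato'] (min_width=15, slack=1)
Line 2: ['laboratory', 'paper'] (min_width=16, slack=0)
Line 3: ['guitar', 'play'] (min_width=11, slack=5)
Line 4: ['system', 'plate'] (min_width=12, slack=4)
Line 5: ['sand', 'fast'] (min_width=9, slack=7)
Line 6: ['architect'] (min_width=9, slack=7)
Line 7: ['release', 'dog'] (min_width=11, slack=5)

Answer: 8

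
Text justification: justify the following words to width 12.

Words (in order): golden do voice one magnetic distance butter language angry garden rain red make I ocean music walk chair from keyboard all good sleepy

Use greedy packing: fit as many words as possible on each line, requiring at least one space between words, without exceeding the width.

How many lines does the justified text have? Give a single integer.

Line 1: ['golden', 'do'] (min_width=9, slack=3)
Line 2: ['voice', 'one'] (min_width=9, slack=3)
Line 3: ['magnetic'] (min_width=8, slack=4)
Line 4: ['distance'] (min_width=8, slack=4)
Line 5: ['butter'] (min_width=6, slack=6)
Line 6: ['language'] (min_width=8, slack=4)
Line 7: ['angry', 'garden'] (min_width=12, slack=0)
Line 8: ['rain', 'red'] (min_width=8, slack=4)
Line 9: ['make', 'I', 'ocean'] (min_width=12, slack=0)
Line 10: ['music', 'walk'] (min_width=10, slack=2)
Line 11: ['chair', 'from'] (min_width=10, slack=2)
Line 12: ['keyboard', 'all'] (min_width=12, slack=0)
Line 13: ['good', 'sleepy'] (min_width=11, slack=1)
Total lines: 13

Answer: 13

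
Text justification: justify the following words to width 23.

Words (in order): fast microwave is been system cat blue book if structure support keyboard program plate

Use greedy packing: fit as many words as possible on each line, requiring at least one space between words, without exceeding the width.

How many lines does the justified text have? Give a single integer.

Answer: 4

Derivation:
Line 1: ['fast', 'microwave', 'is', 'been'] (min_width=22, slack=1)
Line 2: ['system', 'cat', 'blue', 'book', 'if'] (min_width=23, slack=0)
Line 3: ['structure', 'support'] (min_width=17, slack=6)
Line 4: ['keyboard', 'program', 'plate'] (min_width=22, slack=1)
Total lines: 4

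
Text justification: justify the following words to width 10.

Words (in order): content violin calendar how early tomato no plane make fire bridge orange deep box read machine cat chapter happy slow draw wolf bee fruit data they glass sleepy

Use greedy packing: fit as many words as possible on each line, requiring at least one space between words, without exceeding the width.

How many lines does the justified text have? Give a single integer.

Answer: 20

Derivation:
Line 1: ['content'] (min_width=7, slack=3)
Line 2: ['violin'] (min_width=6, slack=4)
Line 3: ['calendar'] (min_width=8, slack=2)
Line 4: ['how', 'early'] (min_width=9, slack=1)
Line 5: ['tomato', 'no'] (min_width=9, slack=1)
Line 6: ['plane', 'make'] (min_width=10, slack=0)
Line 7: ['fire'] (min_width=4, slack=6)
Line 8: ['bridge'] (min_width=6, slack=4)
Line 9: ['orange'] (min_width=6, slack=4)
Line 10: ['deep', 'box'] (min_width=8, slack=2)
Line 11: ['read'] (min_width=4, slack=6)
Line 12: ['machine'] (min_width=7, slack=3)
Line 13: ['cat'] (min_width=3, slack=7)
Line 14: ['chapter'] (min_width=7, slack=3)
Line 15: ['happy', 'slow'] (min_width=10, slack=0)
Line 16: ['draw', 'wolf'] (min_width=9, slack=1)
Line 17: ['bee', 'fruit'] (min_width=9, slack=1)
Line 18: ['data', 'they'] (min_width=9, slack=1)
Line 19: ['glass'] (min_width=5, slack=5)
Line 20: ['sleepy'] (min_width=6, slack=4)
Total lines: 20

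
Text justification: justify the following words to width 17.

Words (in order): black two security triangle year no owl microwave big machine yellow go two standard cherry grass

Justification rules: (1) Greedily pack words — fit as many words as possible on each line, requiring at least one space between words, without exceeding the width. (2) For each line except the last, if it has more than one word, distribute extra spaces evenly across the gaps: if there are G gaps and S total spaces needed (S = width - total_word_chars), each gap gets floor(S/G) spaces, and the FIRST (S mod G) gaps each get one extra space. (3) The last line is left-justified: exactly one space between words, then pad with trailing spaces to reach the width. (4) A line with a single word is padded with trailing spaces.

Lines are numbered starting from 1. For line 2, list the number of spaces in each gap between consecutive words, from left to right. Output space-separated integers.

Line 1: ['black', 'two'] (min_width=9, slack=8)
Line 2: ['security', 'triangle'] (min_width=17, slack=0)
Line 3: ['year', 'no', 'owl'] (min_width=11, slack=6)
Line 4: ['microwave', 'big'] (min_width=13, slack=4)
Line 5: ['machine', 'yellow', 'go'] (min_width=17, slack=0)
Line 6: ['two', 'standard'] (min_width=12, slack=5)
Line 7: ['cherry', 'grass'] (min_width=12, slack=5)

Answer: 1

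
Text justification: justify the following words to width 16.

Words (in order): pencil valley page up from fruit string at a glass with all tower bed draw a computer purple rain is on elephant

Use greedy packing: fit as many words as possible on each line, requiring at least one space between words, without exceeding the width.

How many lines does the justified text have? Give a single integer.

Line 1: ['pencil', 'valley'] (min_width=13, slack=3)
Line 2: ['page', 'up', 'from'] (min_width=12, slack=4)
Line 3: ['fruit', 'string', 'at'] (min_width=15, slack=1)
Line 4: ['a', 'glass', 'with', 'all'] (min_width=16, slack=0)
Line 5: ['tower', 'bed', 'draw', 'a'] (min_width=16, slack=0)
Line 6: ['computer', 'purple'] (min_width=15, slack=1)
Line 7: ['rain', 'is', 'on'] (min_width=10, slack=6)
Line 8: ['elephant'] (min_width=8, slack=8)
Total lines: 8

Answer: 8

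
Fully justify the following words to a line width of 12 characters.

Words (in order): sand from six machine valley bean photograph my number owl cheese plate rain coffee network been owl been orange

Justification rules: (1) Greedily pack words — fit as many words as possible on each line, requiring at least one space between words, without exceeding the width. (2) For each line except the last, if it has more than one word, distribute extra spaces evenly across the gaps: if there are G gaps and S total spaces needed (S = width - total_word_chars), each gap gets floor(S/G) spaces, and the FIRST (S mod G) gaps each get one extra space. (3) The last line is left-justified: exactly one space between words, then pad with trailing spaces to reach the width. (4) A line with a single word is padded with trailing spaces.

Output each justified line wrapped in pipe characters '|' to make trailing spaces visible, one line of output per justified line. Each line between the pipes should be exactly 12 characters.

Answer: |sand    from|
|six  machine|
|valley  bean|
|photograph  |
|my    number|
|owl   cheese|
|plate   rain|
|coffee      |
|network been|
|owl     been|
|orange      |

Derivation:
Line 1: ['sand', 'from'] (min_width=9, slack=3)
Line 2: ['six', 'machine'] (min_width=11, slack=1)
Line 3: ['valley', 'bean'] (min_width=11, slack=1)
Line 4: ['photograph'] (min_width=10, slack=2)
Line 5: ['my', 'number'] (min_width=9, slack=3)
Line 6: ['owl', 'cheese'] (min_width=10, slack=2)
Line 7: ['plate', 'rain'] (min_width=10, slack=2)
Line 8: ['coffee'] (min_width=6, slack=6)
Line 9: ['network', 'been'] (min_width=12, slack=0)
Line 10: ['owl', 'been'] (min_width=8, slack=4)
Line 11: ['orange'] (min_width=6, slack=6)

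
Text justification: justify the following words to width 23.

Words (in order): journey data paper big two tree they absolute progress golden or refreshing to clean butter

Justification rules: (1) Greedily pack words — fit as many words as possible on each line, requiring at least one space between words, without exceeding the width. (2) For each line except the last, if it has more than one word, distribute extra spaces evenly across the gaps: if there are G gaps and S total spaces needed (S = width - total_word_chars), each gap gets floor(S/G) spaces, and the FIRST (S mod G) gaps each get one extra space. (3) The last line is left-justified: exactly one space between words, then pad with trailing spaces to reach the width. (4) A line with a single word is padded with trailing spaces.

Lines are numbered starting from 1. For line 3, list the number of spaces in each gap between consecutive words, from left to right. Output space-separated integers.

Line 1: ['journey', 'data', 'paper', 'big'] (min_width=22, slack=1)
Line 2: ['two', 'tree', 'they', 'absolute'] (min_width=22, slack=1)
Line 3: ['progress', 'golden', 'or'] (min_width=18, slack=5)
Line 4: ['refreshing', 'to', 'clean'] (min_width=19, slack=4)
Line 5: ['butter'] (min_width=6, slack=17)

Answer: 4 3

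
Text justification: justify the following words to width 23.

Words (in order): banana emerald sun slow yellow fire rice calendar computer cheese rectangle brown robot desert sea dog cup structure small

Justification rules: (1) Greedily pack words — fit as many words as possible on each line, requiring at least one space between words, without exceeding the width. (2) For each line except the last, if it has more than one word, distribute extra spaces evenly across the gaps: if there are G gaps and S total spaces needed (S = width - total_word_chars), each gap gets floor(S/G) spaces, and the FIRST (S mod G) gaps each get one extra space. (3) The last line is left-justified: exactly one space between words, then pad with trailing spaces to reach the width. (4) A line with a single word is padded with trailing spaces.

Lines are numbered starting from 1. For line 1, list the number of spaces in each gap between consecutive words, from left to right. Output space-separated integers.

Line 1: ['banana', 'emerald', 'sun', 'slow'] (min_width=23, slack=0)
Line 2: ['yellow', 'fire', 'rice'] (min_width=16, slack=7)
Line 3: ['calendar', 'computer'] (min_width=17, slack=6)
Line 4: ['cheese', 'rectangle', 'brown'] (min_width=22, slack=1)
Line 5: ['robot', 'desert', 'sea', 'dog'] (min_width=20, slack=3)
Line 6: ['cup', 'structure', 'small'] (min_width=19, slack=4)

Answer: 1 1 1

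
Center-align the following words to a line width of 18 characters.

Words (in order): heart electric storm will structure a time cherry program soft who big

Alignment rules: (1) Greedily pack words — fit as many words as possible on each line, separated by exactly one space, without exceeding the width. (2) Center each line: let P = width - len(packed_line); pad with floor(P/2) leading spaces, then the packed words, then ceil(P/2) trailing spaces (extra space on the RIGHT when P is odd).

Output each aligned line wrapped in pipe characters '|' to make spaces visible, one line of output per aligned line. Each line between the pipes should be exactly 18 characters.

Answer: |  heart electric  |
|    storm will    |
| structure a time |
|  cherry program  |
|   soft who big   |

Derivation:
Line 1: ['heart', 'electric'] (min_width=14, slack=4)
Line 2: ['storm', 'will'] (min_width=10, slack=8)
Line 3: ['structure', 'a', 'time'] (min_width=16, slack=2)
Line 4: ['cherry', 'program'] (min_width=14, slack=4)
Line 5: ['soft', 'who', 'big'] (min_width=12, slack=6)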